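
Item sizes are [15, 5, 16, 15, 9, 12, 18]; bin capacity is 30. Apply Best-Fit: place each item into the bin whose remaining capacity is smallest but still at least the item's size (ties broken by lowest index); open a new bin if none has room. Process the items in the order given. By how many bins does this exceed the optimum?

1

Best-Fit: [15,5,9] [16,12] [15] [18] → 4 bins.
Total size 90; any packing needs at least ⌈90/30⌉ = 3 bins.
An optimal packing achieves that bound: [18,12] [16,9,5] [15,15] → 3 bins.
Excess: 4 − 3 = 1.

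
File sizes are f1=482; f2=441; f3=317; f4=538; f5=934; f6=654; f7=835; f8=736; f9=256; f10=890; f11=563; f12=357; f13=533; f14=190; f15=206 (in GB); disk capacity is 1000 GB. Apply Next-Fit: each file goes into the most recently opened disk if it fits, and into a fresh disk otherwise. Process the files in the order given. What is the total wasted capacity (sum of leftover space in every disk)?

1068

Put f1 (482 GB) in disk 1; 518 GB remain.
Put f2 (441 GB) in disk 1; 77 GB remain.
Put f3 (317 GB) in disk 2; 683 GB remain.
Put f4 (538 GB) in disk 2; 145 GB remain.
Put f5 (934 GB) in disk 3; 66 GB remain.
Put f6 (654 GB) in disk 4; 346 GB remain.
Put f7 (835 GB) in disk 5; 165 GB remain.
Put f8 (736 GB) in disk 6; 264 GB remain.
Put f9 (256 GB) in disk 6; 8 GB remain.
Put f10 (890 GB) in disk 7; 110 GB remain.
Put f11 (563 GB) in disk 8; 437 GB remain.
Put f12 (357 GB) in disk 8; 80 GB remain.
Put f13 (533 GB) in disk 9; 467 GB remain.
Put f14 (190 GB) in disk 9; 277 GB remain.
Put f15 (206 GB) in disk 9; 71 GB remain.
9 disks × 1000 GB = 9000 GB; used 7932 GB; unused 1068 GB.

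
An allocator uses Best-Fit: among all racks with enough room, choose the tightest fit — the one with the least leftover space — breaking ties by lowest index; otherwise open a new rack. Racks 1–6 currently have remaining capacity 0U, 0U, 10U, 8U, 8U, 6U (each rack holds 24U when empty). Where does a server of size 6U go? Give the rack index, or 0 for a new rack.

6

Racks with room: rack 3 (10U), rack 4 (8U), rack 5 (8U), rack 6 (6U).
Tightest fit is rack 6 with 6U free.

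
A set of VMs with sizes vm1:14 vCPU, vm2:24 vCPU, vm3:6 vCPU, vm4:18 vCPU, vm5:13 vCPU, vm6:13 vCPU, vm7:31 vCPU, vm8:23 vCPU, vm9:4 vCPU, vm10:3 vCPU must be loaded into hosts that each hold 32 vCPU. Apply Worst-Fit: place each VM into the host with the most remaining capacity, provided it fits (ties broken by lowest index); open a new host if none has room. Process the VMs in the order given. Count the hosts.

Put vm1 (14 vCPU) in host 1; 18 vCPU remain.
Put vm2 (24 vCPU) in host 2; 8 vCPU remain.
Put vm3 (6 vCPU) in host 1; 12 vCPU remain.
Put vm4 (18 vCPU) in host 3; 14 vCPU remain.
Put vm5 (13 vCPU) in host 3; 1 vCPU remain.
Put vm6 (13 vCPU) in host 4; 19 vCPU remain.
Put vm7 (31 vCPU) in host 5; 1 vCPU remain.
Put vm8 (23 vCPU) in host 6; 9 vCPU remain.
Put vm9 (4 vCPU) in host 4; 15 vCPU remain.
Put vm10 (3 vCPU) in host 4; 12 vCPU remain.
Final hosts: [14,6] [24] [18,13] [13,4,3] [31] [23].

6 hosts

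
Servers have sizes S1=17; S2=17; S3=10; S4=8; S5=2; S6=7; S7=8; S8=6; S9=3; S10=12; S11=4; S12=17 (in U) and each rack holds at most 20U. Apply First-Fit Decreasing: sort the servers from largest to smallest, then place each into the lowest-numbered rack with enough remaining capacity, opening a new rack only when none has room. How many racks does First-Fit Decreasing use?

Sorted descending: 17, 17, 17, 12, 10, 8, 8, 7, 6, 4, 3, 2.
Put 17U in rack 1; 3U remain.
Put 17U in rack 2; 3U remain.
Put 17U in rack 3; 3U remain.
Put 12U in rack 4; 8U remain.
Put 10U in rack 5; 10U remain.
Put 8U in rack 4; 0U remain.
Put 8U in rack 5; 2U remain.
Put 7U in rack 6; 13U remain.
Put 6U in rack 6; 7U remain.
Put 4U in rack 6; 3U remain.
Put 3U in rack 1; 0U remain.
Put 2U in rack 2; 1U remain.
Final racks: [17,3] [17,2] [17] [12,8] [10,8] [7,6,4].

6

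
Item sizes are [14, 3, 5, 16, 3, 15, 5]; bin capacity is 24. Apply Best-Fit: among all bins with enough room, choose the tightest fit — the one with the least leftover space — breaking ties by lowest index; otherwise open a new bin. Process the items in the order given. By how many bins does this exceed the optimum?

Best-Fit: [14,3,5] [16,3,5] [15] → 3 bins.
Total size 61; any packing needs at least ⌈61/24⌉ = 3 bins.
So 3 is already optimal.

0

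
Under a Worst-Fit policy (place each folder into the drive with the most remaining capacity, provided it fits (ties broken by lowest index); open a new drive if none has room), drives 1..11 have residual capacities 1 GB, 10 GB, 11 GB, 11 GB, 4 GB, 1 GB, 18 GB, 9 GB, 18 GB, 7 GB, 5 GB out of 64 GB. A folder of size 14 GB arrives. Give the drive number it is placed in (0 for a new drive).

Drives with room: drive 7 (18 GB), drive 9 (18 GB).
Most room is drive 7 with 18 GB free.

7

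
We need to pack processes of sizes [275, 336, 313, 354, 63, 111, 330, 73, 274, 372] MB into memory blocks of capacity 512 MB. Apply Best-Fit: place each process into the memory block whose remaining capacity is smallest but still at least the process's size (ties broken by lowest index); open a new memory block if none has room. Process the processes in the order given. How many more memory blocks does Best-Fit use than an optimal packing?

0

Best-Fit: [275] [336,111] [313] [354,63,73] [330] [274] [372] → 7 memory blocks.
7 processes exceed 256 MB (half the capacity), and no two of those can share a memory block, so at least 7 memory blocks are needed.
So 7 is already optimal.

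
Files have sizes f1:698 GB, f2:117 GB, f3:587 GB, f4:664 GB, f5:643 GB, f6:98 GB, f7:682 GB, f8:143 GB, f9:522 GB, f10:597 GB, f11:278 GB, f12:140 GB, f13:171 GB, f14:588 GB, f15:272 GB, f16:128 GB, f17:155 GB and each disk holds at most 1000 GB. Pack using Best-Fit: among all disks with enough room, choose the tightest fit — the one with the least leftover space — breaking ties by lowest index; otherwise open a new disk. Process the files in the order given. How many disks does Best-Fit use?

f1 (698 GB) → disk 1 (remaining 302 GB)
f2 (117 GB) → disk 1 (remaining 185 GB)
f3 (587 GB) → disk 2 (remaining 413 GB)
f4 (664 GB) → disk 3 (remaining 336 GB)
f5 (643 GB) → disk 4 (remaining 357 GB)
f6 (98 GB) → disk 1 (remaining 87 GB)
f7 (682 GB) → disk 5 (remaining 318 GB)
f8 (143 GB) → disk 5 (remaining 175 GB)
f9 (522 GB) → disk 6 (remaining 478 GB)
f10 (597 GB) → disk 7 (remaining 403 GB)
f11 (278 GB) → disk 3 (remaining 58 GB)
f12 (140 GB) → disk 5 (remaining 35 GB)
f13 (171 GB) → disk 4 (remaining 186 GB)
f14 (588 GB) → disk 8 (remaining 412 GB)
f15 (272 GB) → disk 7 (remaining 131 GB)
f16 (128 GB) → disk 7 (remaining 3 GB)
f17 (155 GB) → disk 4 (remaining 31 GB)
Final disks: [698,117,98] [587] [664,278] [643,171,155] [682,143,140] [522] [597,272,128] [588].

8 disks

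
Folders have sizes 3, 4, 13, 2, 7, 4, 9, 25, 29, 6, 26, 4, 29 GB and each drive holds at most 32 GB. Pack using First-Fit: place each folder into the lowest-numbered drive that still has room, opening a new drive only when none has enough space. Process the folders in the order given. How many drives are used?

Put 3 GB in drive 1; 29 GB remain.
Put 4 GB in drive 1; 25 GB remain.
Put 13 GB in drive 1; 12 GB remain.
Put 2 GB in drive 1; 10 GB remain.
Put 7 GB in drive 1; 3 GB remain.
Put 4 GB in drive 2; 28 GB remain.
Put 9 GB in drive 2; 19 GB remain.
Put 25 GB in drive 3; 7 GB remain.
Put 29 GB in drive 4; 3 GB remain.
Put 6 GB in drive 2; 13 GB remain.
Put 26 GB in drive 5; 6 GB remain.
Put 4 GB in drive 2; 9 GB remain.
Put 29 GB in drive 6; 3 GB remain.
Final drives: [3,4,13,2,7] [4,9,6,4] [25] [29] [26] [29].

6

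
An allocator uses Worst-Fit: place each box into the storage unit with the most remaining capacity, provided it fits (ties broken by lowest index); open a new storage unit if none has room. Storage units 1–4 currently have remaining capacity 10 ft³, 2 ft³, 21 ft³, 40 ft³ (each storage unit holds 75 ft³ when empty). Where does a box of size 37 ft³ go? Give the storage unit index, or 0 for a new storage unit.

4

Storage units with room: storage unit 4 (40 ft³).
Most room is storage unit 4 with 40 ft³ free.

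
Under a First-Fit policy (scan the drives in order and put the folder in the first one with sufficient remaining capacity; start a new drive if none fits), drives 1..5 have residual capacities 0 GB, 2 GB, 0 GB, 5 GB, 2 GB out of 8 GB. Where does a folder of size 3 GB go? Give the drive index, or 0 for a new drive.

Drives with room: drive 4 (5 GB).
The first with room is drive 4.

4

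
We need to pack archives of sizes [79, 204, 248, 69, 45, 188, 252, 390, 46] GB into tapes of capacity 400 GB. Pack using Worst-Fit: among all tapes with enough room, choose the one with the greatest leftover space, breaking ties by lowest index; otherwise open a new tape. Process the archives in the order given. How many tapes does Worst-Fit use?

Put 79 GB in tape 1; 321 GB remain.
Put 204 GB in tape 1; 117 GB remain.
Put 248 GB in tape 2; 152 GB remain.
Put 69 GB in tape 2; 83 GB remain.
Put 45 GB in tape 1; 72 GB remain.
Put 188 GB in tape 3; 212 GB remain.
Put 252 GB in tape 4; 148 GB remain.
Put 390 GB in tape 5; 10 GB remain.
Put 46 GB in tape 3; 166 GB remain.
Final tapes: [79,204,45] [248,69] [188,46] [252] [390].

5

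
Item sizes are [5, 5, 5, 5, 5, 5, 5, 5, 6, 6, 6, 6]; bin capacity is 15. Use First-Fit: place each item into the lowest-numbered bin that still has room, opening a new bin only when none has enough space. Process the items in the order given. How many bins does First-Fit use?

5 → bin 1 (remaining 10)
5 → bin 1 (remaining 5)
5 → bin 1 (remaining 0)
5 → bin 2 (remaining 10)
5 → bin 2 (remaining 5)
5 → bin 2 (remaining 0)
5 → bin 3 (remaining 10)
5 → bin 3 (remaining 5)
6 → bin 4 (remaining 9)
6 → bin 4 (remaining 3)
6 → bin 5 (remaining 9)
6 → bin 5 (remaining 3)
Final bins: [5,5,5] [5,5,5] [5,5] [6,6] [6,6].

5 bins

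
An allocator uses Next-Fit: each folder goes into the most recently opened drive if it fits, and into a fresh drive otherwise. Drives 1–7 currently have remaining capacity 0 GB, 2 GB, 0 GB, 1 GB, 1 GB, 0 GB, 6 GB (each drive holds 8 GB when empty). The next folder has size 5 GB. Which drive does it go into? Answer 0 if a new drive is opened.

Next-Fit only looks at drive 7, which has 6 GB free.
5 GB fits there.

7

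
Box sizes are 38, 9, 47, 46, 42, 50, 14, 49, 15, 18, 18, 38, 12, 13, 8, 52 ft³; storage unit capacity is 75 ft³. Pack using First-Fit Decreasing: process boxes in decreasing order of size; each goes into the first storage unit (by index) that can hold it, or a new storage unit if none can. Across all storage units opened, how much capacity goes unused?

131

Sorted descending: 52, 50, 49, 47, 46, 42, 38, 38, 18, 18, 15, 14, 13, 12, 9, 8.
Put 52 ft³ in storage unit 1; 23 ft³ remain.
Put 50 ft³ in storage unit 2; 25 ft³ remain.
Put 49 ft³ in storage unit 3; 26 ft³ remain.
Put 47 ft³ in storage unit 4; 28 ft³ remain.
Put 46 ft³ in storage unit 5; 29 ft³ remain.
Put 42 ft³ in storage unit 6; 33 ft³ remain.
Put 38 ft³ in storage unit 7; 37 ft³ remain.
Put 38 ft³ in storage unit 8; 37 ft³ remain.
Put 18 ft³ in storage unit 1; 5 ft³ remain.
Put 18 ft³ in storage unit 2; 7 ft³ remain.
Put 15 ft³ in storage unit 3; 11 ft³ remain.
Put 14 ft³ in storage unit 4; 14 ft³ remain.
Put 13 ft³ in storage unit 4; 1 ft³ remain.
Put 12 ft³ in storage unit 5; 17 ft³ remain.
Put 9 ft³ in storage unit 3; 2 ft³ remain.
Put 8 ft³ in storage unit 5; 9 ft³ remain.
8 storage units × 75 ft³ = 600 ft³; used 469 ft³; unused 131 ft³.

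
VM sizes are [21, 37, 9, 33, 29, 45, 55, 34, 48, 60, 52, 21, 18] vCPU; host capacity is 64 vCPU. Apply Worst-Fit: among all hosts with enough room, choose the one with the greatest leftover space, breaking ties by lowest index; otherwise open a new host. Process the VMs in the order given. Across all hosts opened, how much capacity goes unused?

21 vCPU → host 1 (remaining 43 vCPU)
37 vCPU → host 1 (remaining 6 vCPU)
9 vCPU → host 2 (remaining 55 vCPU)
33 vCPU → host 2 (remaining 22 vCPU)
29 vCPU → host 3 (remaining 35 vCPU)
45 vCPU → host 4 (remaining 19 vCPU)
55 vCPU → host 5 (remaining 9 vCPU)
34 vCPU → host 3 (remaining 1 vCPU)
48 vCPU → host 6 (remaining 16 vCPU)
60 vCPU → host 7 (remaining 4 vCPU)
52 vCPU → host 8 (remaining 12 vCPU)
21 vCPU → host 2 (remaining 1 vCPU)
18 vCPU → host 4 (remaining 1 vCPU)
8 hosts × 64 vCPU = 512 vCPU; used 462 vCPU; unused 50 vCPU.

50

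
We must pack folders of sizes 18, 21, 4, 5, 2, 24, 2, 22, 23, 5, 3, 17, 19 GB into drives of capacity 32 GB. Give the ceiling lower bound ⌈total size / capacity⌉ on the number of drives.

Total size = 18 + 21 + 4 + 5 + 2 + 24 + 2 + 22 + 23 + 5 + 3 + 17 + 19 = 165 GB.
⌈165 / 32⌉ = 6.

6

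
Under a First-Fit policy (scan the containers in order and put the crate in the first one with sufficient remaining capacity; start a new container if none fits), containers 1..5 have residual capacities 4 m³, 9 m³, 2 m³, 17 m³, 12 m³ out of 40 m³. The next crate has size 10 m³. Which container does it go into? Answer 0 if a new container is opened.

4

Containers with room: container 4 (17 m³), container 5 (12 m³).
The first with room is container 4.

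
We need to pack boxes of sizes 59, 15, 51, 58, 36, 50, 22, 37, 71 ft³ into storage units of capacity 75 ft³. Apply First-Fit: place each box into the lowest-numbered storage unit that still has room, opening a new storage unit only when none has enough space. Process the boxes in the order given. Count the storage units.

59 ft³ → storage unit 1 (remaining 16 ft³)
15 ft³ → storage unit 1 (remaining 1 ft³)
51 ft³ → storage unit 2 (remaining 24 ft³)
58 ft³ → storage unit 3 (remaining 17 ft³)
36 ft³ → storage unit 4 (remaining 39 ft³)
50 ft³ → storage unit 5 (remaining 25 ft³)
22 ft³ → storage unit 2 (remaining 2 ft³)
37 ft³ → storage unit 4 (remaining 2 ft³)
71 ft³ → storage unit 6 (remaining 4 ft³)

6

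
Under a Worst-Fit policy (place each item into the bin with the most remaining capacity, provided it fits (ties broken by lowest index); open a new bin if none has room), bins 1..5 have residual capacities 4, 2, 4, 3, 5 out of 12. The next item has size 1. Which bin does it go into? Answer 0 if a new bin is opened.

5

Bins with room: bin 1 (4), bin 2 (2), bin 3 (4), bin 4 (3), bin 5 (5).
Most room is bin 5 with 5 free.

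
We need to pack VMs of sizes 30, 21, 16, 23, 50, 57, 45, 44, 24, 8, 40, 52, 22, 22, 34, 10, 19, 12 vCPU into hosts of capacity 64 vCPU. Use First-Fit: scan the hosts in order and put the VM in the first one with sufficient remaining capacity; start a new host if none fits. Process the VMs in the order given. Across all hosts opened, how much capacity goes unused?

47

Put 30 vCPU in host 1; 34 vCPU remain.
Put 21 vCPU in host 1; 13 vCPU remain.
Put 16 vCPU in host 2; 48 vCPU remain.
Put 23 vCPU in host 2; 25 vCPU remain.
Put 50 vCPU in host 3; 14 vCPU remain.
Put 57 vCPU in host 4; 7 vCPU remain.
Put 45 vCPU in host 5; 19 vCPU remain.
Put 44 vCPU in host 6; 20 vCPU remain.
Put 24 vCPU in host 2; 1 vCPU remain.
Put 8 vCPU in host 1; 5 vCPU remain.
Put 40 vCPU in host 7; 24 vCPU remain.
Put 52 vCPU in host 8; 12 vCPU remain.
Put 22 vCPU in host 7; 2 vCPU remain.
Put 22 vCPU in host 9; 42 vCPU remain.
Put 34 vCPU in host 9; 8 vCPU remain.
Put 10 vCPU in host 3; 4 vCPU remain.
Put 19 vCPU in host 5; 0 vCPU remain.
Put 12 vCPU in host 6; 8 vCPU remain.
9 hosts × 64 vCPU = 576 vCPU; used 529 vCPU; unused 47 vCPU.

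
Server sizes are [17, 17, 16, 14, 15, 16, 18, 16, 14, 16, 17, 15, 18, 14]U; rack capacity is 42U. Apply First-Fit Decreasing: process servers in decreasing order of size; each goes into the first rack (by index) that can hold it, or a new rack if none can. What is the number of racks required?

7

Sorted descending: 18, 18, 17, 17, 17, 16, 16, 16, 16, 15, 15, 14, 14, 14.
18U → rack 1 (remaining 24U)
18U → rack 1 (remaining 6U)
17U → rack 2 (remaining 25U)
17U → rack 2 (remaining 8U)
17U → rack 3 (remaining 25U)
16U → rack 3 (remaining 9U)
16U → rack 4 (remaining 26U)
16U → rack 4 (remaining 10U)
16U → rack 5 (remaining 26U)
15U → rack 5 (remaining 11U)
15U → rack 6 (remaining 27U)
14U → rack 6 (remaining 13U)
14U → rack 7 (remaining 28U)
14U → rack 7 (remaining 14U)
Final racks: [18,18] [17,17] [17,16] [16,16] [16,15] [15,14] [14,14].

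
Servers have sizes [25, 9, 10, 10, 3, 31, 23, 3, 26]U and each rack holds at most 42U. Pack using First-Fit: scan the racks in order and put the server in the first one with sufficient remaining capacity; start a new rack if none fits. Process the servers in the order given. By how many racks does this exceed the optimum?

First-Fit: [25,9,3,3] [10,10] [31] [23] [26] → 5 racks.
Total size 140U; any packing needs at least ⌈140/42⌉ = 4 racks.
An optimal packing achieves that bound: [31,10] [26,10,3,3] [25,9] [23] → 4 racks.
Excess: 5 − 4 = 1.

1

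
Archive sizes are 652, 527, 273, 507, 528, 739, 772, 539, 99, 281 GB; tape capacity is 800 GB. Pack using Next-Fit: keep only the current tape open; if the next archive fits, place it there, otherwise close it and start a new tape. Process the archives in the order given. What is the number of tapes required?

8

tape 1: place 652 GB, 148 GB left
tape 2: place 527 GB, 273 GB left
tape 2: place 273 GB, 0 GB left
tape 3: place 507 GB, 293 GB left
tape 4: place 528 GB, 272 GB left
tape 5: place 739 GB, 61 GB left
tape 6: place 772 GB, 28 GB left
tape 7: place 539 GB, 261 GB left
tape 7: place 99 GB, 162 GB left
tape 8: place 281 GB, 519 GB left
Final tapes: [652] [527,273] [507] [528] [739] [772] [539,99] [281].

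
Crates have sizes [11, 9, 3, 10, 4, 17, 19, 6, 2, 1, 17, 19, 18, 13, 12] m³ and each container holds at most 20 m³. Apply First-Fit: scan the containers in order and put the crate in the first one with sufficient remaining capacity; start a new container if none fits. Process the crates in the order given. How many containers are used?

9

11 m³ → container 1 (remaining 9 m³)
9 m³ → container 1 (remaining 0 m³)
3 m³ → container 2 (remaining 17 m³)
10 m³ → container 2 (remaining 7 m³)
4 m³ → container 2 (remaining 3 m³)
17 m³ → container 3 (remaining 3 m³)
19 m³ → container 4 (remaining 1 m³)
6 m³ → container 5 (remaining 14 m³)
2 m³ → container 2 (remaining 1 m³)
1 m³ → container 2 (remaining 0 m³)
17 m³ → container 6 (remaining 3 m³)
19 m³ → container 7 (remaining 1 m³)
18 m³ → container 8 (remaining 2 m³)
13 m³ → container 5 (remaining 1 m³)
12 m³ → container 9 (remaining 8 m³)
Final containers: [11,9] [3,10,4,2,1] [17] [19] [6,13] [17] [19] [18] [12].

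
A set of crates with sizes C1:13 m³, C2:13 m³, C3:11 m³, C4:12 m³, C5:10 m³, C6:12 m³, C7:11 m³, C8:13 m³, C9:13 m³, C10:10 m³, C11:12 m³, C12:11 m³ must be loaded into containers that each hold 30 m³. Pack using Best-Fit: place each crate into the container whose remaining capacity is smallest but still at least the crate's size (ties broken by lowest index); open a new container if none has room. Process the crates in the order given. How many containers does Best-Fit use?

C1 (13 m³) → container 1 (remaining 17 m³)
C2 (13 m³) → container 1 (remaining 4 m³)
C3 (11 m³) → container 2 (remaining 19 m³)
C4 (12 m³) → container 2 (remaining 7 m³)
C5 (10 m³) → container 3 (remaining 20 m³)
C6 (12 m³) → container 3 (remaining 8 m³)
C7 (11 m³) → container 4 (remaining 19 m³)
C8 (13 m³) → container 4 (remaining 6 m³)
C9 (13 m³) → container 5 (remaining 17 m³)
C10 (10 m³) → container 5 (remaining 7 m³)
C11 (12 m³) → container 6 (remaining 18 m³)
C12 (11 m³) → container 6 (remaining 7 m³)

6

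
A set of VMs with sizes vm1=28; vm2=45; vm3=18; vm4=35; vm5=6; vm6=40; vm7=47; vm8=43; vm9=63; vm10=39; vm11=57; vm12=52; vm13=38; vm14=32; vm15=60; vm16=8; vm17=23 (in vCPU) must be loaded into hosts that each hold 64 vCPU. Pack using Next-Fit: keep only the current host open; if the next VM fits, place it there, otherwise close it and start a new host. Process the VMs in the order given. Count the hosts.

host 1: place vm1 (28 vCPU), 36 vCPU left
host 2: place vm2 (45 vCPU), 19 vCPU left
host 2: place vm3 (18 vCPU), 1 vCPU left
host 3: place vm4 (35 vCPU), 29 vCPU left
host 3: place vm5 (6 vCPU), 23 vCPU left
host 4: place vm6 (40 vCPU), 24 vCPU left
host 5: place vm7 (47 vCPU), 17 vCPU left
host 6: place vm8 (43 vCPU), 21 vCPU left
host 7: place vm9 (63 vCPU), 1 vCPU left
host 8: place vm10 (39 vCPU), 25 vCPU left
host 9: place vm11 (57 vCPU), 7 vCPU left
host 10: place vm12 (52 vCPU), 12 vCPU left
host 11: place vm13 (38 vCPU), 26 vCPU left
host 12: place vm14 (32 vCPU), 32 vCPU left
host 13: place vm15 (60 vCPU), 4 vCPU left
host 14: place vm16 (8 vCPU), 56 vCPU left
host 14: place vm17 (23 vCPU), 33 vCPU left

14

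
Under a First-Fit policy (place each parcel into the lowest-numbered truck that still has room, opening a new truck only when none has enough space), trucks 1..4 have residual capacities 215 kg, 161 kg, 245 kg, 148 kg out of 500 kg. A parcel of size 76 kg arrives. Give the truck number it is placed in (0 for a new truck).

1

Trucks with room: truck 1 (215 kg), truck 2 (161 kg), truck 3 (245 kg), truck 4 (148 kg).
The first with room is truck 1.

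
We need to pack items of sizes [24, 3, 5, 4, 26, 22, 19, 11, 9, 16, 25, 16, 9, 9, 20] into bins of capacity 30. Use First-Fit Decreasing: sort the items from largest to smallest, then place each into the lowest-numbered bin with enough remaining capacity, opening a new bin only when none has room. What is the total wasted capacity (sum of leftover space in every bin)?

22

Sorted descending: 26, 25, 24, 22, 20, 19, 16, 16, 11, 9, 9, 9, 5, 4, 3.
bin 1: place 26, 4 left
bin 2: place 25, 5 left
bin 3: place 24, 6 left
bin 4: place 22, 8 left
bin 5: place 20, 10 left
bin 6: place 19, 11 left
bin 7: place 16, 14 left
bin 8: place 16, 14 left
bin 6: place 11, 0 left
bin 5: place 9, 1 left
bin 7: place 9, 5 left
bin 8: place 9, 5 left
bin 2: place 5, 0 left
bin 1: place 4, 0 left
bin 3: place 3, 3 left
8 bins × 30 = 240; used 218; unused 22.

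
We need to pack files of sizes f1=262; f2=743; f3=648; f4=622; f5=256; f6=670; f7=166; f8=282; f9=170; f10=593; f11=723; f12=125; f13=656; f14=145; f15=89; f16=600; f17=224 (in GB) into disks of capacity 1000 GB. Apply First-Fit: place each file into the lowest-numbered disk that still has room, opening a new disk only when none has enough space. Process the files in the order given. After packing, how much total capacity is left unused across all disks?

Put f1 (262 GB) in disk 1; 738 GB remain.
Put f2 (743 GB) in disk 2; 257 GB remain.
Put f3 (648 GB) in disk 1; 90 GB remain.
Put f4 (622 GB) in disk 3; 378 GB remain.
Put f5 (256 GB) in disk 2; 1 GB remain.
Put f6 (670 GB) in disk 4; 330 GB remain.
Put f7 (166 GB) in disk 3; 212 GB remain.
Put f8 (282 GB) in disk 4; 48 GB remain.
Put f9 (170 GB) in disk 3; 42 GB remain.
Put f10 (593 GB) in disk 5; 407 GB remain.
Put f11 (723 GB) in disk 6; 277 GB remain.
Put f12 (125 GB) in disk 5; 282 GB remain.
Put f13 (656 GB) in disk 7; 344 GB remain.
Put f14 (145 GB) in disk 5; 137 GB remain.
Put f15 (89 GB) in disk 1; 1 GB remain.
Put f16 (600 GB) in disk 8; 400 GB remain.
Put f17 (224 GB) in disk 6; 53 GB remain.
8 disks × 1000 GB = 8000 GB; used 6974 GB; unused 1026 GB.

1026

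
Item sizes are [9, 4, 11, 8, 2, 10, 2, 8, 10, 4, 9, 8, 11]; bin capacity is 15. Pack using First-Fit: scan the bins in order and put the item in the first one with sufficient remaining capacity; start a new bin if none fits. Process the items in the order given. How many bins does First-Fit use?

bin 1: place 9, 6 left
bin 1: place 4, 2 left
bin 2: place 11, 4 left
bin 3: place 8, 7 left
bin 1: place 2, 0 left
bin 4: place 10, 5 left
bin 2: place 2, 2 left
bin 5: place 8, 7 left
bin 6: place 10, 5 left
bin 3: place 4, 3 left
bin 7: place 9, 6 left
bin 8: place 8, 7 left
bin 9: place 11, 4 left

9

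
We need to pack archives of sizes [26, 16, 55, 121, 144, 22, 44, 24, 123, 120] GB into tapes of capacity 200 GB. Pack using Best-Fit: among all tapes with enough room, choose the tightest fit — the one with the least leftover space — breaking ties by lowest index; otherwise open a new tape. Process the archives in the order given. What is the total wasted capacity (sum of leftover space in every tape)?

305

tape 1: place 26 GB, 174 GB left
tape 1: place 16 GB, 158 GB left
tape 1: place 55 GB, 103 GB left
tape 2: place 121 GB, 79 GB left
tape 3: place 144 GB, 56 GB left
tape 3: place 22 GB, 34 GB left
tape 2: place 44 GB, 35 GB left
tape 3: place 24 GB, 10 GB left
tape 4: place 123 GB, 77 GB left
tape 5: place 120 GB, 80 GB left
5 tapes × 200 GB = 1000 GB; used 695 GB; unused 305 GB.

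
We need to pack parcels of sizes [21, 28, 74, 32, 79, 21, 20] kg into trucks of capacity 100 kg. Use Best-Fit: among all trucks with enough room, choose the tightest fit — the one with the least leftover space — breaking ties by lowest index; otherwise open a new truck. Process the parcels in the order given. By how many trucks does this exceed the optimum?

0

Best-Fit: [21,28,32] [74,20] [79,21] → 3 trucks.
Total size 275 kg; any packing needs at least ⌈275/100⌉ = 3 trucks.
So 3 is already optimal.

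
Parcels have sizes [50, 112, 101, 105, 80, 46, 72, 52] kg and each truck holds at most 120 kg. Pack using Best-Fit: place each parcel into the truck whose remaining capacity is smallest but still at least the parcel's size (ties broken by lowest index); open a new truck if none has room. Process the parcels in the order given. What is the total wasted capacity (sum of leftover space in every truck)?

Put 50 kg in truck 1; 70 kg remain.
Put 112 kg in truck 2; 8 kg remain.
Put 101 kg in truck 3; 19 kg remain.
Put 105 kg in truck 4; 15 kg remain.
Put 80 kg in truck 5; 40 kg remain.
Put 46 kg in truck 1; 24 kg remain.
Put 72 kg in truck 6; 48 kg remain.
Put 52 kg in truck 7; 68 kg remain.
7 trucks × 120 kg = 840 kg; used 618 kg; unused 222 kg.

222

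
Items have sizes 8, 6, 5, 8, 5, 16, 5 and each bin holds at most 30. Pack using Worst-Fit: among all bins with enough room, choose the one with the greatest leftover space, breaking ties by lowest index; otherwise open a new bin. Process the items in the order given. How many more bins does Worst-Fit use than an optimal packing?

0

Worst-Fit: [8,6,5,8] [5,16,5] → 2 bins.
Total size 53; any packing needs at least ⌈53/30⌉ = 2 bins.
So 2 is already optimal.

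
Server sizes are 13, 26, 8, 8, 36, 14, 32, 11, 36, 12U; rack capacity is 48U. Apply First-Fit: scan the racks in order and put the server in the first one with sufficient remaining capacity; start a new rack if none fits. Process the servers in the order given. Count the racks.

Put 13U in rack 1; 35U remain.
Put 26U in rack 1; 9U remain.
Put 8U in rack 1; 1U remain.
Put 8U in rack 2; 40U remain.
Put 36U in rack 2; 4U remain.
Put 14U in rack 3; 34U remain.
Put 32U in rack 3; 2U remain.
Put 11U in rack 4; 37U remain.
Put 36U in rack 4; 1U remain.
Put 12U in rack 5; 36U remain.
Final racks: [13,26,8] [8,36] [14,32] [11,36] [12].

5 racks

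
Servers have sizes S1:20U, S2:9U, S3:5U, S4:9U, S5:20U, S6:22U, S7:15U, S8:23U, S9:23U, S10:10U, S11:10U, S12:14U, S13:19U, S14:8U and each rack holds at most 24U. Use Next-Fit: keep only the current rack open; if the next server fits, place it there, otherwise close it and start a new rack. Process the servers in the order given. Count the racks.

Put S1 (20U) in rack 1; 4U remain.
Put S2 (9U) in rack 2; 15U remain.
Put S3 (5U) in rack 2; 10U remain.
Put S4 (9U) in rack 2; 1U remain.
Put S5 (20U) in rack 3; 4U remain.
Put S6 (22U) in rack 4; 2U remain.
Put S7 (15U) in rack 5; 9U remain.
Put S8 (23U) in rack 6; 1U remain.
Put S9 (23U) in rack 7; 1U remain.
Put S10 (10U) in rack 8; 14U remain.
Put S11 (10U) in rack 8; 4U remain.
Put S12 (14U) in rack 9; 10U remain.
Put S13 (19U) in rack 10; 5U remain.
Put S14 (8U) in rack 11; 16U remain.

11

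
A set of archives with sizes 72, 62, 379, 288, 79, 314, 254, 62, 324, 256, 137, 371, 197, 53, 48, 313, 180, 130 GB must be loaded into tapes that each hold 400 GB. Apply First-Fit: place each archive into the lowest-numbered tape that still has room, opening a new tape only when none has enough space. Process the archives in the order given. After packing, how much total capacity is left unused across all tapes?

481

tape 1: place 72 GB, 328 GB left
tape 1: place 62 GB, 266 GB left
tape 2: place 379 GB, 21 GB left
tape 3: place 288 GB, 112 GB left
tape 1: place 79 GB, 187 GB left
tape 4: place 314 GB, 86 GB left
tape 5: place 254 GB, 146 GB left
tape 1: place 62 GB, 125 GB left
tape 6: place 324 GB, 76 GB left
tape 7: place 256 GB, 144 GB left
tape 5: place 137 GB, 9 GB left
tape 8: place 371 GB, 29 GB left
tape 9: place 197 GB, 203 GB left
tape 1: place 53 GB, 72 GB left
tape 1: place 48 GB, 24 GB left
tape 10: place 313 GB, 87 GB left
tape 9: place 180 GB, 23 GB left
tape 7: place 130 GB, 14 GB left
10 tapes × 400 GB = 4000 GB; used 3519 GB; unused 481 GB.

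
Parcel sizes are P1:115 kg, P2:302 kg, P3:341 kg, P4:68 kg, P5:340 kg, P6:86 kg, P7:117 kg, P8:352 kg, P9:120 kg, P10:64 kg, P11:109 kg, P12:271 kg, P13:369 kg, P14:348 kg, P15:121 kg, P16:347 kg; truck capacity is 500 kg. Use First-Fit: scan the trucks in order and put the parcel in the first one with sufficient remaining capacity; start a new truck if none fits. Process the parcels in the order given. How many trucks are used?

8

truck 1: place P1 (115 kg), 385 kg left
truck 1: place P2 (302 kg), 83 kg left
truck 2: place P3 (341 kg), 159 kg left
truck 1: place P4 (68 kg), 15 kg left
truck 3: place P5 (340 kg), 160 kg left
truck 2: place P6 (86 kg), 73 kg left
truck 3: place P7 (117 kg), 43 kg left
truck 4: place P8 (352 kg), 148 kg left
truck 4: place P9 (120 kg), 28 kg left
truck 2: place P10 (64 kg), 9 kg left
truck 5: place P11 (109 kg), 391 kg left
truck 5: place P12 (271 kg), 120 kg left
truck 6: place P13 (369 kg), 131 kg left
truck 7: place P14 (348 kg), 152 kg left
truck 6: place P15 (121 kg), 10 kg left
truck 8: place P16 (347 kg), 153 kg left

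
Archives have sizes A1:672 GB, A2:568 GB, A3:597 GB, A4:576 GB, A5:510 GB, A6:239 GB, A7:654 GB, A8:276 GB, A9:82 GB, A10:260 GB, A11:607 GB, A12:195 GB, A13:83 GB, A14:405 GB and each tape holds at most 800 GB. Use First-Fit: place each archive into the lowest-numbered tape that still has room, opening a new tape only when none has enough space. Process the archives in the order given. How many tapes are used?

tape 1: place A1 (672 GB), 128 GB left
tape 2: place A2 (568 GB), 232 GB left
tape 3: place A3 (597 GB), 203 GB left
tape 4: place A4 (576 GB), 224 GB left
tape 5: place A5 (510 GB), 290 GB left
tape 5: place A6 (239 GB), 51 GB left
tape 6: place A7 (654 GB), 146 GB left
tape 7: place A8 (276 GB), 524 GB left
tape 1: place A9 (82 GB), 46 GB left
tape 7: place A10 (260 GB), 264 GB left
tape 8: place A11 (607 GB), 193 GB left
tape 2: place A12 (195 GB), 37 GB left
tape 3: place A13 (83 GB), 120 GB left
tape 9: place A14 (405 GB), 395 GB left

9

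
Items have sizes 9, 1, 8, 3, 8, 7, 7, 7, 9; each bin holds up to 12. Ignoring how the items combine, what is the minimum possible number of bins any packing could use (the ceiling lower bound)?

Total size = 9 + 1 + 8 + 3 + 8 + 7 + 7 + 7 + 9 = 59.
⌈59 / 12⌉ = 5.

5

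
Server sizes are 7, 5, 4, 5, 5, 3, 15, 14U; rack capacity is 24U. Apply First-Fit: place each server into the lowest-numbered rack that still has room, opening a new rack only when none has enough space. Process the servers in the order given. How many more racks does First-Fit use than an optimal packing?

0

First-Fit: [7,5,4,5,3] [5,15] [14] → 3 racks.
Total size 58U; any packing needs at least ⌈58/24⌉ = 3 racks.
So 3 is already optimal.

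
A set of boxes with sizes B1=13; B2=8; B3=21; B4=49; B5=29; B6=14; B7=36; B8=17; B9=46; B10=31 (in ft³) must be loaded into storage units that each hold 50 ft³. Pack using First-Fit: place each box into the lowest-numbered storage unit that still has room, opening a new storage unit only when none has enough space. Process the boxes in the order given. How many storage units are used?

6 storage units

B1 (13 ft³) → storage unit 1 (remaining 37 ft³)
B2 (8 ft³) → storage unit 1 (remaining 29 ft³)
B3 (21 ft³) → storage unit 1 (remaining 8 ft³)
B4 (49 ft³) → storage unit 2 (remaining 1 ft³)
B5 (29 ft³) → storage unit 3 (remaining 21 ft³)
B6 (14 ft³) → storage unit 3 (remaining 7 ft³)
B7 (36 ft³) → storage unit 4 (remaining 14 ft³)
B8 (17 ft³) → storage unit 5 (remaining 33 ft³)
B9 (46 ft³) → storage unit 6 (remaining 4 ft³)
B10 (31 ft³) → storage unit 5 (remaining 2 ft³)
Final storage units: [13,8,21] [49] [29,14] [36] [17,31] [46].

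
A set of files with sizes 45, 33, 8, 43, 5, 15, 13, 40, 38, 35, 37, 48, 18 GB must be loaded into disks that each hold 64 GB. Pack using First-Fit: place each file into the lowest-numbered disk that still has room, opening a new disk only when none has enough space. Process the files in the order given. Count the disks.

8 disks

disk 1: place 45 GB, 19 GB left
disk 2: place 33 GB, 31 GB left
disk 1: place 8 GB, 11 GB left
disk 3: place 43 GB, 21 GB left
disk 1: place 5 GB, 6 GB left
disk 2: place 15 GB, 16 GB left
disk 2: place 13 GB, 3 GB left
disk 4: place 40 GB, 24 GB left
disk 5: place 38 GB, 26 GB left
disk 6: place 35 GB, 29 GB left
disk 7: place 37 GB, 27 GB left
disk 8: place 48 GB, 16 GB left
disk 3: place 18 GB, 3 GB left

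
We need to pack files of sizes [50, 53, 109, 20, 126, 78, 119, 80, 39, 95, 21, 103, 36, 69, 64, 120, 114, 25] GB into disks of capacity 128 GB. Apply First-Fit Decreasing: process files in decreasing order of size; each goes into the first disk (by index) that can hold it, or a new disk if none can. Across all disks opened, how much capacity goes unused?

Sorted descending: 126, 120, 119, 114, 109, 103, 95, 80, 78, 69, 64, 53, 50, 39, 36, 25, 21, 20.
126 GB → disk 1 (remaining 2 GB)
120 GB → disk 2 (remaining 8 GB)
119 GB → disk 3 (remaining 9 GB)
114 GB → disk 4 (remaining 14 GB)
109 GB → disk 5 (remaining 19 GB)
103 GB → disk 6 (remaining 25 GB)
95 GB → disk 7 (remaining 33 GB)
80 GB → disk 8 (remaining 48 GB)
78 GB → disk 9 (remaining 50 GB)
69 GB → disk 10 (remaining 59 GB)
64 GB → disk 11 (remaining 64 GB)
53 GB → disk 10 (remaining 6 GB)
50 GB → disk 9 (remaining 0 GB)
39 GB → disk 8 (remaining 9 GB)
36 GB → disk 11 (remaining 28 GB)
25 GB → disk 6 (remaining 0 GB)
21 GB → disk 7 (remaining 12 GB)
20 GB → disk 11 (remaining 8 GB)
11 disks × 128 GB = 1408 GB; used 1321 GB; unused 87 GB.

87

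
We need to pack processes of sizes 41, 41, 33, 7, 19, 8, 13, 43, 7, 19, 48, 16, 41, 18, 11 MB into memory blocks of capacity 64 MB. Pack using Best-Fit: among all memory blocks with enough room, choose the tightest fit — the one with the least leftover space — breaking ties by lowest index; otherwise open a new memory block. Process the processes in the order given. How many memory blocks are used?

6 memory blocks

memory block 1: place 41 MB, 23 MB left
memory block 2: place 41 MB, 23 MB left
memory block 3: place 33 MB, 31 MB left
memory block 1: place 7 MB, 16 MB left
memory block 2: place 19 MB, 4 MB left
memory block 1: place 8 MB, 8 MB left
memory block 3: place 13 MB, 18 MB left
memory block 4: place 43 MB, 21 MB left
memory block 1: place 7 MB, 1 MB left
memory block 4: place 19 MB, 2 MB left
memory block 5: place 48 MB, 16 MB left
memory block 5: place 16 MB, 0 MB left
memory block 6: place 41 MB, 23 MB left
memory block 3: place 18 MB, 0 MB left
memory block 6: place 11 MB, 12 MB left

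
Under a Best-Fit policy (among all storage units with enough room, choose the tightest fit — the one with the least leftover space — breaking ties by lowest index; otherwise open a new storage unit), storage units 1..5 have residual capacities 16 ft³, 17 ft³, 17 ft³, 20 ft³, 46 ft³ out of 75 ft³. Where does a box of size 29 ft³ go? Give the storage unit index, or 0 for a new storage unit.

5

Storage units with room: storage unit 5 (46 ft³).
Tightest fit is storage unit 5 with 46 ft³ free.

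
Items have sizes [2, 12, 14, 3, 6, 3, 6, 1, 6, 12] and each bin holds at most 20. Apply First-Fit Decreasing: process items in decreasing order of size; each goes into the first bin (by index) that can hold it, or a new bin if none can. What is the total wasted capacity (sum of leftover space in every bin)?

Sorted descending: 14, 12, 12, 6, 6, 6, 3, 3, 2, 1.
Put 14 in bin 1; 6 remain.
Put 12 in bin 2; 8 remain.
Put 12 in bin 3; 8 remain.
Put 6 in bin 1; 0 remain.
Put 6 in bin 2; 2 remain.
Put 6 in bin 3; 2 remain.
Put 3 in bin 4; 17 remain.
Put 3 in bin 4; 14 remain.
Put 2 in bin 2; 0 remain.
Put 1 in bin 3; 1 remain.
4 bins × 20 = 80; used 65; unused 15.

15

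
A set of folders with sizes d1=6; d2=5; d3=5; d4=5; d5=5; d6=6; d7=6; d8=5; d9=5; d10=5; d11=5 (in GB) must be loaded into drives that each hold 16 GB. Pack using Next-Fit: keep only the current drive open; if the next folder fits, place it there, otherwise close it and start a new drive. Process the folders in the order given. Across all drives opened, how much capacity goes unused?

Put d1 (6 GB) in drive 1; 10 GB remain.
Put d2 (5 GB) in drive 1; 5 GB remain.
Put d3 (5 GB) in drive 1; 0 GB remain.
Put d4 (5 GB) in drive 2; 11 GB remain.
Put d5 (5 GB) in drive 2; 6 GB remain.
Put d6 (6 GB) in drive 2; 0 GB remain.
Put d7 (6 GB) in drive 3; 10 GB remain.
Put d8 (5 GB) in drive 3; 5 GB remain.
Put d9 (5 GB) in drive 3; 0 GB remain.
Put d10 (5 GB) in drive 4; 11 GB remain.
Put d11 (5 GB) in drive 4; 6 GB remain.
4 drives × 16 GB = 64 GB; used 58 GB; unused 6 GB.

6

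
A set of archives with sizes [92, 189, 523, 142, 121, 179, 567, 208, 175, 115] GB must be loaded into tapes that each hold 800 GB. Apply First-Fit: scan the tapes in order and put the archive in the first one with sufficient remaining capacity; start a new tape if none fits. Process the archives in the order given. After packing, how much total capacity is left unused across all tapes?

889

Put 92 GB in tape 1; 708 GB remain.
Put 189 GB in tape 1; 519 GB remain.
Put 523 GB in tape 2; 277 GB remain.
Put 142 GB in tape 1; 377 GB remain.
Put 121 GB in tape 1; 256 GB remain.
Put 179 GB in tape 1; 77 GB remain.
Put 567 GB in tape 3; 233 GB remain.
Put 208 GB in tape 2; 69 GB remain.
Put 175 GB in tape 3; 58 GB remain.
Put 115 GB in tape 4; 685 GB remain.
4 tapes × 800 GB = 3200 GB; used 2311 GB; unused 889 GB.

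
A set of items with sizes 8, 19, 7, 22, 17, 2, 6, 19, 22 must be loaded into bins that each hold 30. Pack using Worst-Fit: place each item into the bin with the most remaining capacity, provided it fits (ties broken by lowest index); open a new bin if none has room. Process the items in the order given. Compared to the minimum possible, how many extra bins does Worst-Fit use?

0

Worst-Fit: [8,19] [7,22] [17,2,6] [19] [22] → 5 bins.
Total size 122; any packing needs at least ⌈122/30⌉ = 5 bins.
So 5 is already optimal.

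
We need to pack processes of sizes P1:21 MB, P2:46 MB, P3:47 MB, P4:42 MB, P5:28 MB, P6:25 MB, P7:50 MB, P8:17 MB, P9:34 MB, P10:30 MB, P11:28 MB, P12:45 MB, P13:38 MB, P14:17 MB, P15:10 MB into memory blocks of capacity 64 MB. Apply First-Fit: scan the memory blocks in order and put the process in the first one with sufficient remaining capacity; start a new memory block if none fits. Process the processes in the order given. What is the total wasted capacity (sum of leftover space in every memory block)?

98

memory block 1: place P1 (21 MB), 43 MB left
memory block 2: place P2 (46 MB), 18 MB left
memory block 3: place P3 (47 MB), 17 MB left
memory block 1: place P4 (42 MB), 1 MB left
memory block 4: place P5 (28 MB), 36 MB left
memory block 4: place P6 (25 MB), 11 MB left
memory block 5: place P7 (50 MB), 14 MB left
memory block 2: place P8 (17 MB), 1 MB left
memory block 6: place P9 (34 MB), 30 MB left
memory block 6: place P10 (30 MB), 0 MB left
memory block 7: place P11 (28 MB), 36 MB left
memory block 8: place P12 (45 MB), 19 MB left
memory block 9: place P13 (38 MB), 26 MB left
memory block 3: place P14 (17 MB), 0 MB left
memory block 4: place P15 (10 MB), 1 MB left
9 memory blocks × 64 MB = 576 MB; used 478 MB; unused 98 MB.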